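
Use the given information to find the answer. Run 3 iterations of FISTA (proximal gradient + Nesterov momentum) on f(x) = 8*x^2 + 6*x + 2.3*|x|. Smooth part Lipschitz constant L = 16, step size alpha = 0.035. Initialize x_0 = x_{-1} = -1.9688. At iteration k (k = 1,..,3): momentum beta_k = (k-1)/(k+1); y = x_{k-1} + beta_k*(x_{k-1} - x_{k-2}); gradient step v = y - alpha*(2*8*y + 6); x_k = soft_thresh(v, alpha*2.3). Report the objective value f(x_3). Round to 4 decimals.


FISTA on f(x) = 8*x^2 + 6*x + 2.3*|x|
L = 16, alpha = 0.035
Iteration 1: beta = 0.0, y = -1.9688 + 0.0*(-1.9688 + 1.9688) = -1.9688
  grad(y) = -25.5008, v = y - alpha*grad = -1.0763
  prox(v) = soft_thresh(-1.0763, 0.0805) = -0.9958
Iteration 2: beta = 0.3333, y = -0.9958 + 0.3333*(-0.9958 + 1.9688) = -0.6714
  grad(y) = -4.7429, v = y - alpha*grad = -0.5054
  prox(v) = soft_thresh(-0.5054, 0.0805) = -0.4249
Iteration 3: beta = 0.5, y = -0.4249 + 0.5*(-0.4249 + 0.9958) = -0.1395
  grad(y) = 3.7679, v = y - alpha*grad = -0.2714
  prox(v) = soft_thresh(-0.2714, 0.0805) = -0.1909
f(x_3) = 8*(-0.1909)^2 + 6*(-0.1909) + 2.3*|-0.1909| = -0.4148


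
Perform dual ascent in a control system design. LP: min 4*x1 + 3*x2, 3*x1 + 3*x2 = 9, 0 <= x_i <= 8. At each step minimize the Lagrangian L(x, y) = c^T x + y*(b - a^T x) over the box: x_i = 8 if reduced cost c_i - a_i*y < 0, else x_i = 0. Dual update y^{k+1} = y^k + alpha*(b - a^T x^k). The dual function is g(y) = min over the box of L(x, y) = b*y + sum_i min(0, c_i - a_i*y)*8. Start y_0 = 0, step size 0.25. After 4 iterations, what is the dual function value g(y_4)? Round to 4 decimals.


Dual ascent for LP: min 4*x1 + 3*x2, 3*x1 + 3*x2 = 9, 0 <= x_i <= 8
Step 1: y^k = 0.0, reduced costs: (4.0, 3.0)
  x^k = (0.0, 0.0), subgradient = b - a^T x = 9.0
  y^{k+1} = 0.0 + 0.25*9.0 = 2.25
Step 2: y^k = 2.25, reduced costs: (-2.75, -3.75)
  x^k = (8.0, 8.0), subgradient = b - a^T x = -39.0
  y^{k+1} = 2.25 + 0.25*-39.0 = -7.5
Step 3: y^k = -7.5, reduced costs: (26.5, 25.5)
  x^k = (0.0, 0.0), subgradient = b - a^T x = 9.0
  y^{k+1} = -7.5 + 0.25*9.0 = -5.25
Step 4: y^k = -5.25, reduced costs: (19.75, 18.75)
  x^k = (0.0, 0.0), subgradient = b - a^T x = 9.0
  y^{k+1} = -5.25 + 0.25*9.0 = -3.0
Dual objective at y_4 = -3.0: reduced costs (13.0, 12.0), box minimizer x = (0.0, 0.0)
g(y_4) = b*y + (c1 - a1*y)*x1 + (c2 - a2*y)*x2 = 9*(-3.0) + 13.0*0.0 + 12.0*0.0 = -27.0 + 0.0 + 0.0 = -27.0


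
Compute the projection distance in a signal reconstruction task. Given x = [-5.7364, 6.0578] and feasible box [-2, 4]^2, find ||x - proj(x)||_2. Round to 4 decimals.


Project each component onto [-2, 4].
clip(-5.7364) = -2.0, clip(6.0578) = 4.0
Projection = [-2.0, 4.0]
Squared diffs: [13.9607, 4.2345]
Distance = sqrt(18.1952) = 4.2656


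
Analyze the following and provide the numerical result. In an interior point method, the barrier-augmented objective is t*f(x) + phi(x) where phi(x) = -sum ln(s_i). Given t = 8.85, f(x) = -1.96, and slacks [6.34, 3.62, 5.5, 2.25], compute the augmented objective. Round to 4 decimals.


Step 1: Compute log-barrier.
ln values: [1.8469, 1.2865, 1.7047, 0.8109]
phi = -(1.8469 + 1.2865 + 1.7047 + 0.8109) = -5.649
Step 2: Compute augmented objective.
t*f(x) = 8.85*-1.96 = -17.346
Total = -17.346 - 5.649 = -22.995


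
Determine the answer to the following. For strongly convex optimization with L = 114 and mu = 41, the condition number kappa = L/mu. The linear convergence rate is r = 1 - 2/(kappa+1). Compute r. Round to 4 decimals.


Step 1: Compute the condition number.
kappa = L/mu = 114/41 = 2.7805
Step 2: Compute the convergence rate.
r = 1 - 2/(kappa + 1) = 1 - 2*mu/(L + mu) = (L - mu)/(L + mu) = 73/155 = 0.471


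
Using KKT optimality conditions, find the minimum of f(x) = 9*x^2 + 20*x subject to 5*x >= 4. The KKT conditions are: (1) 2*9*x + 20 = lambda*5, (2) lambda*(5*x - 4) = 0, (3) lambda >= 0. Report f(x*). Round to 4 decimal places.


Step 1: Try lambda = 0 (constraint inactive).
x_unc = -20/(2*9) = -1.1111
Check: 5*-1.1111 = -5.5555 < 4 -- violated!
Step 2: Constraint must be active: 5*x = 4
x* = 4/5 = 0.8
lambda = (2*9*0.8 + 20)/5 = 6.88
Step 3: Compute optimal value.
f(x*) = 9*0.8^2 + 20*0.8 = 21.76


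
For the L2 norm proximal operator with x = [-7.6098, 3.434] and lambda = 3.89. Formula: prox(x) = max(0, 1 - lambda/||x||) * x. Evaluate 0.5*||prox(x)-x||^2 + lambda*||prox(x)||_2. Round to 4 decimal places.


Step 1: Compute ||x||.
||x|| = 8.3487
Step 2: Compute scaling factor.
scale = max(0, 1 - 3.89/8.3487) = 0.5341
Step 3: prox(x) = [-4.0641, 1.834]
||prox(x)|| = 4.4587
Step 4: Proximal objective.
0.5*||prox-x||^2 = 7.5661
lambda*||prox|| = 17.3443
Total = 24.9105


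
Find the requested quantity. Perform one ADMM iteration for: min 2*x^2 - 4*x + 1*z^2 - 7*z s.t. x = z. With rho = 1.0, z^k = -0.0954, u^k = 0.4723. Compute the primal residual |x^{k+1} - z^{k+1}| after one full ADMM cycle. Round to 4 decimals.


ADMM iteration with rho = 1.0, z^k = -0.0954, u^k = 0.4723
Step 1: x-update.
Minimize 2*x^2 - 4*x + (1.0/2)*(x + 0.0954 + 0.4723)^2
FOC: (2*2 + 1.0)*x = 4 + 1.0*(-0.0954 - 0.4723)
x^{k+1} = 0.6865
Step 2: z-update.
Minimize 1*z^2 - 7*z + (1.0/2)*(0.6865 - z + 0.4723)^2
FOC: (2*1 + 1.0)*z = 7 + 1.0*(0.6865 + 0.4723)
z^{k+1} = 2.7196
Step 3: u-update.
u^{k+1} = 0.4723 + 0.6865 - 2.7196 = -1.5608
Step 4: Primal residual = |0.6865 - 2.7196| = 2.0331


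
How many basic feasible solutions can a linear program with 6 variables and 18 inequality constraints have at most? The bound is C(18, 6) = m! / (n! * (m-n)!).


Each vertex corresponds to some choice of n active constraints out of m, so the number of vertices is at most C(m, n) = m! / (n!(m-n)!).
m = 18, n = 6
Numerator: 18 * 17 * 16 * 15 * 14 * 13
Denominator: 6! = 720
C(18, 6) = 18564


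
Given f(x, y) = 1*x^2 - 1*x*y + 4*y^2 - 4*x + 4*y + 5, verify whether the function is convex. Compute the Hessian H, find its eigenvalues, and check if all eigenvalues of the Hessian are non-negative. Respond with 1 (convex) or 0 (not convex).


The Hessian of f(x,y) = 1*x^2 - 1*x*y + 4*y^2 - 4*x + 4*y + 5 is:
H = [[2, -1], [-1, 8]]
Trace = 2 + 8 = 10
Determinant = 2*8 - (-1)^2 = 15
Discriminant = (10)^2 - 4*15 = 40.0
Eigenvalues: lambda_1 = 1.8377, lambda_2 = 8.1623
The function is convex.

1


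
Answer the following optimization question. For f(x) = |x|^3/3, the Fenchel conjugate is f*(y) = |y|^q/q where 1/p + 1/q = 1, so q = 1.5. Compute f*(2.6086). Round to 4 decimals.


The conjugate exponent q satisfies 1/p + 1/q = 1.
p = 3, so q = 3/(3 - 1) = 1.5
|y|^q = 2.6086^1.5 = 4.2132
f*(2.6086) = 4.2132 / 1.5 = 2.8088


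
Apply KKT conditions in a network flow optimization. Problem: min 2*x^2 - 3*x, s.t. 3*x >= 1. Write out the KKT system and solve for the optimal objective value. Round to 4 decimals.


Step 1: Try lambda = 0 (constraint inactive).
Stationarity: 2*2*x - 3 = 0
x* = 3/(2*2) = 0.75
Check constraint: 3*0.75 = 2.25 >= 1 -- satisfied.
Step 2: Compute optimal value.
f(x*) = 2*0.75^2 - 3*0.75 = -1.125


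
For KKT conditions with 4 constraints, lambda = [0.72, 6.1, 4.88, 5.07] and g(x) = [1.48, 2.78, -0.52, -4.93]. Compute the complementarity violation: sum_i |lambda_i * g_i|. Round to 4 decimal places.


KKT complementary slackness check:
lambda_1 * g_1 = 0.72 * 1.48 = 1.0656
lambda_2 * g_2 = 6.1 * 2.78 = 16.958
lambda_3 * g_3 = 4.88 * -0.52 = -2.5376
lambda_4 * g_4 = 5.07 * -4.93 = -24.9951
Total violation = 1.0656 + 16.958 + 2.5376 + 24.9951 = 45.5563


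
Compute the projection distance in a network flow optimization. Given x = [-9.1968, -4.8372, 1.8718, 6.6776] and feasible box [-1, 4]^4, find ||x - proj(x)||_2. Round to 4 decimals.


Project each component onto [-1, 4].
clip(-9.1968) = -1.0, clip(-4.8372) = -1.0, clip(1.8718) = 1.8718, clip(6.6776) = 4.0
Projection = [-1.0, -1.0, 1.8718, 4.0]
Squared diffs: [67.1875, 14.7241, 0.0, 7.1695]
Distance = sqrt(89.0811) = 9.4383


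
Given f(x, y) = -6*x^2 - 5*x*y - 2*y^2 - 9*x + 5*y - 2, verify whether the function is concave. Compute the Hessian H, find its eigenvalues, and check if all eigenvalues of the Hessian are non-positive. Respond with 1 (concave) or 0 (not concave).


The Hessian of f(x,y) = -6*x^2 - 5*x*y - 2*y^2 - 9*x + 5*y - 2 is:
H = [[-12, -5], [-5, -4]]
Trace = -12 - 4 = -16
Determinant = -12*-4 - (-5)^2 = 23
Discriminant = (-16)^2 - 4*23 = 164.0
Eigenvalues: lambda_1 = -14.4031, lambda_2 = -1.5969
The function is concave.

1


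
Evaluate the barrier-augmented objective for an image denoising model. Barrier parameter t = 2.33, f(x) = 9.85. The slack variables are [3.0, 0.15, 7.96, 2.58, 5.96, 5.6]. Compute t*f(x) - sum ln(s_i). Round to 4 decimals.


Step 1: Compute log-barrier.
ln values: [1.0986, -1.8971, 2.0744, 0.9478, 1.7851, 1.7228]
phi = -(1.0986 - 1.8971 + 2.0744 + 0.9478 + 1.7851 + 1.7228) = -5.7315
Step 2: Compute augmented objective.
t*f(x) = 2.33*9.85 = 22.9505
Total = 22.9505 - 5.7315 = 17.219


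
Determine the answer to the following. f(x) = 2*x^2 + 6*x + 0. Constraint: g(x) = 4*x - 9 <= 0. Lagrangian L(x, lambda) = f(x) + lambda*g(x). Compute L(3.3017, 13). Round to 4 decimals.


Step 1: Evaluate f(x).
f(3.3017) = 2*3.3017^2 + 6*3.3017 + 0 = 41.6126
Step 2: Evaluate g(x).
g(3.3017) = 4*3.3017 - 9 = 4.2068
Step 3: Compute Lagrangian.
L = 41.6126 + 13*4.2068 = 96.301


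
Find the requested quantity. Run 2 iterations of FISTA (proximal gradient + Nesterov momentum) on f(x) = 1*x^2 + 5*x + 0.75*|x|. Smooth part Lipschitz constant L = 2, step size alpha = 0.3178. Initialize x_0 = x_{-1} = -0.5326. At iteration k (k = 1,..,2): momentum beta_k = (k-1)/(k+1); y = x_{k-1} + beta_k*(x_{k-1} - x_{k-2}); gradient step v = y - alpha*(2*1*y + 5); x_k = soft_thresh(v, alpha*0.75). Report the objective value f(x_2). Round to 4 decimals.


FISTA on f(x) = 1*x^2 + 5*x + 0.75*|x|
L = 2, alpha = 0.3178
Iteration 1: beta = 0.0, y = -0.5326 + 0.0*(-0.5326 + 0.5326) = -0.5326
  grad(y) = 3.9348, v = y - alpha*grad = -1.7831
  prox(v) = soft_thresh(-1.7831, 0.2384) = -1.5447
Iteration 2: beta = 0.3333, y = -1.5447 + 0.3333*(-1.5447 + 0.5326) = -1.8821
  grad(y) = 1.2358, v = y - alpha*grad = -2.2748
  prox(v) = soft_thresh(-2.2748, 0.2384) = -2.0365
f(x_2) = 1*(-2.0365)^2 + 5*(-2.0365) + 0.75*|-2.0365| = -4.5078


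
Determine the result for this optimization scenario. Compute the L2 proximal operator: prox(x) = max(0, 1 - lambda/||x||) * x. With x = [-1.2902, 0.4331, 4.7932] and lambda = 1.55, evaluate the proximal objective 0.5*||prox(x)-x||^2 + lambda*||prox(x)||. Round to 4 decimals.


Step 1: Compute ||x||.
||x|| = 4.9827
Step 2: Compute scaling factor.
scale = max(0, 1 - 1.55/4.9827) = 0.6889
Step 3: prox(x) = [-0.8888, 0.2984, 3.3021]
||prox(x)|| = 3.4327
Step 4: Proximal objective.
0.5*||prox-x||^2 = 1.2013
lambda*||prox|| = 5.3207
Total = 6.5219


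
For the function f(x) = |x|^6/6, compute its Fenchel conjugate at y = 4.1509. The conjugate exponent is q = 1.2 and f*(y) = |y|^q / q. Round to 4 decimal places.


The conjugate exponent q satisfies 1/p + 1/q = 1.
p = 6, so q = 6/(6 - 1) = 1.2
|y|^q = 4.1509^1.2 = 5.5179
f*(4.1509) = 5.5179 / 1.2 = 4.5982


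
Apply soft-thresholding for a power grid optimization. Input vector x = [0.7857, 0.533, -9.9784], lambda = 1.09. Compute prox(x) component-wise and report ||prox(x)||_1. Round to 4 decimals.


Soft-thresholding with lambda = 1.09:
prox(0.7857) = sign(0.7857)*max(|0.7857| - 1.09, 0) = 0.0
prox(0.533) = sign(0.533)*max(|0.533| - 1.09, 0) = 0.0
prox(-9.9784) = sign(-9.9784)*max(|-9.9784| - 1.09, 0) = -8.8884
prox(x) = [0.0, 0.0, -8.8884]
||prox(x)||_1 = 0.0 + 0.0 + 8.8884 = 8.8884


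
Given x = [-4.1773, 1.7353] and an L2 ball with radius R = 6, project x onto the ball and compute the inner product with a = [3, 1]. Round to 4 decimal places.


Step 1: Compute ||x|| (intermediates to 6 decimals).
||x|| = sqrt((-4.1773)^2 + 1.7353^2) = 4.523395
Step 2: Project.
Since ||x|| <= R, proj = x (no scaling needed).
proj(x) = [-4.1773, 1.7353]
Step 3: Dot product.
a^T * proj(x) = 3*(-4.1773) + 1*1.7353 = -10.7966


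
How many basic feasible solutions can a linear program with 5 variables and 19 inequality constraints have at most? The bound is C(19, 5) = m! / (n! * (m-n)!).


Each vertex corresponds to some choice of n active constraints out of m, so the number of vertices is at most C(m, n) = m! / (n!(m-n)!).
m = 19, n = 5
Numerator: 19 * 18 * 17 * 16 * 15
Denominator: 5! = 120
C(19, 5) = 11628


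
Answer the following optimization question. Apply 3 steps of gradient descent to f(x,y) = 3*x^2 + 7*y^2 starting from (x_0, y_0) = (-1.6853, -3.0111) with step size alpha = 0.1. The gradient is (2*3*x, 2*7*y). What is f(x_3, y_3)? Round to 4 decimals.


Gradient descent on f(x,y) = 3*x^2 + 7*y^2.
Starting point: (-1.6853, -3.0111), alpha = 0.1
Step 1: grad_x = 2*3*-1.6853 = -10.1118, grad_y = 2*7*-3.0111 = -42.1554
  x_1 = -1.6853 - 0.1*-10.1118 = -0.6741
  y_1 = -3.0111 - 0.1*-42.1554 = 1.2044
Step 2: grad_x = 2*3*-0.6741 = -4.0447, grad_y = 2*7*1.2044 = 16.8622
  x_2 = -0.6741 - 0.1*-4.0447 = -0.2696
  y_2 = 1.2044 - 0.1*16.8622 = -0.4818
Step 3: grad_x = 2*3*-0.2696 = -1.6179, grad_y = 2*7*-0.4818 = -6.7449
  x_3 = -0.2696 - 0.1*-1.6179 = -0.1079
  y_3 = -0.4818 - 0.1*-6.7449 = 0.1927
f(-0.1079, 0.1927) = 3*(-0.1079)^2 + 7*0.1927^2 = 0.2949


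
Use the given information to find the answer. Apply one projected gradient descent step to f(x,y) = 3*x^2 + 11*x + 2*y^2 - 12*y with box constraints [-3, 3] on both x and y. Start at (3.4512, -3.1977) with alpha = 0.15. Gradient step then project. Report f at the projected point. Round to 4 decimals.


Step 1: Compute gradient at (3.4512, -3.1977).
grad_x = 2*3*3.4512 + 11 = 31.7072
grad_y = 2*2*-3.1977 - 12 = -24.7908
Step 2: Gradient step.
x_raw = 3.4512 - 0.15*31.7072 = -1.3049
y_raw = -3.1977 - 0.15*-24.7908 = 0.5209
Step 3: Project onto [-3, 3].
x_proj = clip(-1.3049) = -1.3049
y_proj = clip(0.5209) = 0.5209
Step 4: Evaluate f.
f(-1.3049, 0.5209) = -14.9539


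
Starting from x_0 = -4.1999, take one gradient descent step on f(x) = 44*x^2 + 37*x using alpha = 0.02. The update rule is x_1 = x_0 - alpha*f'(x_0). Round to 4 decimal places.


We compute the gradient at x_0 and apply the update.
f'(x) = 88*x + 37
f'(-4.1999) = 88*-4.1999 + 37 = -332.5912
x_1 = -4.1999 - 0.02*-332.5912 = 2.4519


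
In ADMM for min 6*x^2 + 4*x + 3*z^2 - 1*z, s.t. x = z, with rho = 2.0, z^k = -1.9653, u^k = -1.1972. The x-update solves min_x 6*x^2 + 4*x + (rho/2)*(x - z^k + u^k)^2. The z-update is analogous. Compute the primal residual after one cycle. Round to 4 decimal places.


ADMM iteration with rho = 2.0, z^k = -1.9653, u^k = -1.1972
Step 1: x-update.
Minimize 6*x^2 + 4*x + (2.0/2)*(x + 1.9653 - 1.1972)^2
FOC: (2*6 + 2.0)*x = -4 + 2.0*(-1.9653 + 1.1972)
x^{k+1} = -0.3954
Step 2: z-update.
Minimize 3*z^2 - 1*z + (2.0/2)*(-0.3954 - z - 1.1972)^2
FOC: (2*3 + 2.0)*z = 1 + 2.0*(-0.3954 - 1.1972)
z^{k+1} = -0.2732
Step 3: u-update.
u^{k+1} = -1.1972 - 0.3954 + 0.2732 = -1.3195
Step 4: Primal residual = |-0.3954 + 0.2732| = 0.1223


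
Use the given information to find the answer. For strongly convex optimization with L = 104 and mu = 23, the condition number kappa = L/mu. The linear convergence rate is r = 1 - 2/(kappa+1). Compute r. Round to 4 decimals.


Step 1: Compute the condition number.
kappa = L/mu = 104/23 = 4.5217
Step 2: Compute the convergence rate.
r = 1 - 2/(kappa + 1) = 1 - 2*mu/(L + mu) = (L - mu)/(L + mu) = 81/127 = 0.6378


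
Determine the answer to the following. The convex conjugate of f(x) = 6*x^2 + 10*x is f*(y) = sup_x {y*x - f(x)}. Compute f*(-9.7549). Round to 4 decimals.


f*(y) = sup_x {y*x - a*x^2 - b*x} = sup_x {(y-b)*x - a*x^2}
FOC: (y - b) - 2a*x = 0 => x* = (y - b)/(2a)
x* = (-9.7549 - 10)/(2*6) = -1.6462
f*(-9.7549) = (y-b)^2/(4a) = (-9.7549 - 10)^2/(4*6)
= 390.2561/24 = 16.2607


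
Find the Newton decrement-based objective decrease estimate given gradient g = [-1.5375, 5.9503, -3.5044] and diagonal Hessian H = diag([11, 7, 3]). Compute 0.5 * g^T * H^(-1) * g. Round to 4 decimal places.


Step 1: H is diagonal, so H^(-1) * g = [-0.1398, 0.85, -1.1681].
Step 2: g^T H^(-1) g = sum_i g_i^2 / H_ii
  = (-1.5375)^2/11 + (5.9503)^2/7 + (-3.5044)^2/3
  = 0.2149 + 5.058 + 4.0936 = 9.3665
Step 3: Objective decrease = 0.5 * g^T H^(-1) g = 4.6833


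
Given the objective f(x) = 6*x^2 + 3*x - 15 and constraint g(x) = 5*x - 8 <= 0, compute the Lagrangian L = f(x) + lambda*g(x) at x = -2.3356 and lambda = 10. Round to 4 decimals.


Step 1: Evaluate f(x).
f(-2.3356) = 6*(-2.3356)^2 + 3*(-2.3356) - 15 = 10.7234
Step 2: Evaluate g(x).
g(-2.3356) = 5*-2.3356 - 8 = -19.678
Step 3: Compute Lagrangian.
L = 10.7234 + 10*-19.678 = -186.0566


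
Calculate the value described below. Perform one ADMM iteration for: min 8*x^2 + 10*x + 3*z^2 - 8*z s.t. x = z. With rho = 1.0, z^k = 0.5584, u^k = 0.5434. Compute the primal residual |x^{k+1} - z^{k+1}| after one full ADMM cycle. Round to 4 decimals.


ADMM iteration with rho = 1.0, z^k = 0.5584, u^k = 0.5434
Step 1: x-update.
Minimize 8*x^2 + 10*x + (1.0/2)*(x - 0.5584 + 0.5434)^2
FOC: (2*8 + 1.0)*x = -10 + 1.0*(0.5584 - 0.5434)
x^{k+1} = -0.5874
Step 2: z-update.
Minimize 3*z^2 - 8*z + (1.0/2)*(-0.5874 - z + 0.5434)^2
FOC: (2*3 + 1.0)*z = 8 + 1.0*(-0.5874 + 0.5434)
z^{k+1} = 1.1366
Step 3: u-update.
u^{k+1} = 0.5434 - 0.5874 - 1.1366 = -1.1805
Step 4: Primal residual = |-0.5874 - 1.1366| = 1.7239


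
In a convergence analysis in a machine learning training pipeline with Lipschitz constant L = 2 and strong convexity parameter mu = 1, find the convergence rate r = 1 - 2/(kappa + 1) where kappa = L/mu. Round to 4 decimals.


Step 1: Compute the condition number.
kappa = L/mu = 2/1 = 2.0
Step 2: Compute the convergence rate.
r = 1 - 2/(kappa + 1) = 1 - 2*mu/(L + mu) = (L - mu)/(L + mu) = 1/3 = 0.3333


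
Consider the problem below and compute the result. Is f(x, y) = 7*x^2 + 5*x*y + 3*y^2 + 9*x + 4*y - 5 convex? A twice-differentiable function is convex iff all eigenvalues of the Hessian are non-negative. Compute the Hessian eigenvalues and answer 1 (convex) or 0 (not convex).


The Hessian of f(x,y) = 7*x^2 + 5*x*y + 3*y^2 + 9*x + 4*y - 5 is:
H = [[14, 5], [5, 6]]
Trace = 14 + 6 = 20
Determinant = 14*6 - (5)^2 = 59
Discriminant = (20)^2 - 4*59 = 164.0
Eigenvalues: lambda_1 = 3.5969, lambda_2 = 16.4031
The function is convex.

1


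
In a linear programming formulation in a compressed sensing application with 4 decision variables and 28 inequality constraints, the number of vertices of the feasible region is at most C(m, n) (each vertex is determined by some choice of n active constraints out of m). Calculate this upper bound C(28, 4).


Each vertex corresponds to some choice of n active constraints out of m, so the number of vertices is at most C(m, n) = m! / (n!(m-n)!).
m = 28, n = 4
Numerator: 28 * 27 * 26 * 25
Denominator: 4! = 24
C(28, 4) = 20475


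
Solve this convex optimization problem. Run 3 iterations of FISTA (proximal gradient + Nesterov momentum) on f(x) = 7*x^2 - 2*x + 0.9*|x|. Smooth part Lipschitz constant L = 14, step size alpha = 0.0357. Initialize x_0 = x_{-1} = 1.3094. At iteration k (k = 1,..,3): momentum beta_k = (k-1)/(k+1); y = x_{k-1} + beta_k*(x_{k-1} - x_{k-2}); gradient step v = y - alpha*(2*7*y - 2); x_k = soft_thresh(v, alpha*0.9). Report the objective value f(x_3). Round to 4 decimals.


FISTA on f(x) = 7*x^2 - 2*x + 0.9*|x|
L = 14, alpha = 0.0357
Iteration 1: beta = 0.0, y = 1.3094 + 0.0*(1.3094 - 1.3094) = 1.3094
  grad(y) = 16.3316, v = y - alpha*grad = 0.7264
  prox(v) = soft_thresh(0.7264, 0.0321) = 0.6942
Iteration 2: beta = 0.3333, y = 0.6942 + 0.3333*(0.6942 - 1.3094) = 0.4892
  grad(y) = 4.8485, v = y - alpha*grad = 0.3161
  prox(v) = soft_thresh(0.3161, 0.0321) = 0.284
Iteration 3: beta = 0.5, y = 0.284 + 0.5*(0.284 - 0.6942) = 0.0788
  grad(y) = -0.8966, v = y - alpha*grad = 0.1108
  prox(v) = soft_thresh(0.1108, 0.0321) = 0.0787
f(x_3) = 7*0.0787^2 - 2*0.0787 + 0.9*|0.0787| = -0.0432


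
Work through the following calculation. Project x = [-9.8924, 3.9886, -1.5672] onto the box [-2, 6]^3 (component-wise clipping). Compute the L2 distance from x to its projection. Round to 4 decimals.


Project each component onto [-2, 6].
clip(-9.8924) = -2.0, clip(3.9886) = 3.9886, clip(-1.5672) = -1.5672
Projection = [-2.0, 3.9886, -1.5672]
Squared diffs: [62.29, 0.0, 0.0]
Distance = sqrt(62.29) = 7.8924


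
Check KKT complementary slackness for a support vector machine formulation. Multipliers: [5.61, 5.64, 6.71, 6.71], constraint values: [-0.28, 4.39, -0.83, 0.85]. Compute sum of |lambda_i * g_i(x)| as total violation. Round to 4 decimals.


KKT complementary slackness check:
lambda_1 * g_1 = 5.61 * -0.28 = -1.5708
lambda_2 * g_2 = 5.64 * 4.39 = 24.7596
lambda_3 * g_3 = 6.71 * -0.83 = -5.5693
lambda_4 * g_4 = 6.71 * 0.85 = 5.7035
Total violation = 1.5708 + 24.7596 + 5.5693 + 5.7035 = 37.6032


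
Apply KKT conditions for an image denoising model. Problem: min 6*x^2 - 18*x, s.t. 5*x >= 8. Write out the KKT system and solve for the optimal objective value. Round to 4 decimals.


Step 1: Try lambda = 0 (constraint inactive).
x_unc = 18/(2*6) = 1.5
Check: 5*1.5 = 7.5 < 8 -- violated!
Step 2: Constraint must be active: 5*x = 8
x* = 8/5 = 1.6
lambda = (2*6*1.6 - 18)/5 = 0.24
Step 3: Compute optimal value.
f(x*) = 6*1.6^2 - 18*1.6 = -13.44


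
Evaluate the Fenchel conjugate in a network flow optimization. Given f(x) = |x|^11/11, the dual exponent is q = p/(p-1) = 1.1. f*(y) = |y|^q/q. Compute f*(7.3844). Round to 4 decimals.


The conjugate exponent q satisfies 1/p + 1/q = 1.
p = 11, so q = 11/(11 - 1) = 1.1
|y|^q = 7.3844^1.1 = 9.0188
f*(7.3844) = 9.0188 / 1.1 = 8.1989


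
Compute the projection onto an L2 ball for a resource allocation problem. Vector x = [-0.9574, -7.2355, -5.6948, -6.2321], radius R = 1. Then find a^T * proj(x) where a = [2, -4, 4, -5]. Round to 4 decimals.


Step 1: Compute ||x|| (intermediates to 6 decimals).
||x|| = sqrt((-0.9574)^2 + (-7.2355)^2 + (-5.6948)^2 + (-6.2321)^2) = 11.159699
Step 2: Project.
Since ||x|| > R, scale = R/||x|| = 1/11.159699 = 0.089608, proj(x) = scale * x
proj(x) = [-0.085791, -0.648359, -0.5103, -0.558446]
Step 3: Dot product.
a^T * proj(x) = 2*(-0.085791) - 4*(-0.648359) + 4*(-0.5103) - 5*(-0.558446) = 3.1729


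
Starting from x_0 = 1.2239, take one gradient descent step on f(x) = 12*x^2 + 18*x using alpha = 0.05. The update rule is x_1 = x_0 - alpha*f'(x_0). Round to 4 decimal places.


We compute the gradient at x_0 and apply the update.
f'(x) = 24*x + 18
f'(1.2239) = 24*1.2239 + 18 = 47.3736
x_1 = 1.2239 - 0.05*47.3736 = -1.1448


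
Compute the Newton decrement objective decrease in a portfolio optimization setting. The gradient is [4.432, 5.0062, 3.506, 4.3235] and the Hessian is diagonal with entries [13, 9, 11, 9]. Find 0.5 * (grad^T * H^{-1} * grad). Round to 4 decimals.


Step 1: H is diagonal, so H^(-1) * g = [0.3409, 0.5562, 0.3187, 0.4804].
Step 2: g^T H^(-1) g = sum_i g_i^2 / H_ii
  = (4.432)^2/13 + (5.0062)^2/9 + (3.506)^2/11 + (4.3235)^2/9
  = 1.511 + 2.7847 + 1.1175 + 2.077 = 7.4901
Step 3: Objective decrease = 0.5 * g^T H^(-1) g = 3.745


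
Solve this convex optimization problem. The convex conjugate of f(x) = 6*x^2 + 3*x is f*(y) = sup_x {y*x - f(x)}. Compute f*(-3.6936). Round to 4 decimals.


f*(y) = sup_x {y*x - a*x^2 - b*x} = sup_x {(y-b)*x - a*x^2}
FOC: (y - b) - 2a*x = 0 => x* = (y - b)/(2a)
x* = (-3.6936 - 3)/(2*6) = -0.5578
f*(-3.6936) = (y-b)^2/(4a) = (-3.6936 - 3)^2/(4*6)
= 44.8043/24 = 1.8668


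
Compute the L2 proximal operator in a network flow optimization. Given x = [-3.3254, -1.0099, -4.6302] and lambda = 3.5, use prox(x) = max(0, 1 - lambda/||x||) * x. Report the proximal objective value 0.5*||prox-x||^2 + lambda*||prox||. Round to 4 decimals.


Step 1: Compute ||x||.
||x|| = 5.7894
Step 2: Compute scaling factor.
scale = max(0, 1 - 3.5/5.7894) = 0.3954
Step 3: prox(x) = [-1.315, -0.3994, -1.831]
||prox(x)|| = 2.2894
Step 4: Proximal objective.
0.5*||prox-x||^2 = 6.125
lambda*||prox|| = 8.0129
Total = 14.1378


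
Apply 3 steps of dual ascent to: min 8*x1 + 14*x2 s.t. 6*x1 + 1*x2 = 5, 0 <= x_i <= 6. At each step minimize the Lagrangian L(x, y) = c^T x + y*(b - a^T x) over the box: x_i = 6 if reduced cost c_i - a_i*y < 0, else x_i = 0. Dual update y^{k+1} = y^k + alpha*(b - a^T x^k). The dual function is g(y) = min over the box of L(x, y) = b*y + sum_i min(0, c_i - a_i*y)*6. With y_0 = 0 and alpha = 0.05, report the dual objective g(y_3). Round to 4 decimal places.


Dual ascent for LP: min 8*x1 + 14*x2, 6*x1 + 1*x2 = 5, 0 <= x_i <= 6
Step 1: y^k = 0.0, reduced costs: (8.0, 14.0)
  x^k = (0.0, 0.0), subgradient = b - a^T x = 5.0
  y^{k+1} = 0.0 + 0.05*5.0 = 0.25
Step 2: y^k = 0.25, reduced costs: (6.5, 13.75)
  x^k = (0.0, 0.0), subgradient = b - a^T x = 5.0
  y^{k+1} = 0.25 + 0.05*5.0 = 0.5
Step 3: y^k = 0.5, reduced costs: (5.0, 13.5)
  x^k = (0.0, 0.0), subgradient = b - a^T x = 5.0
  y^{k+1} = 0.5 + 0.05*5.0 = 0.75
Dual objective at y_3 = 0.75: reduced costs (3.5, 13.25), box minimizer x = (0.0, 0.0)
g(y_3) = b*y + (c1 - a1*y)*x1 + (c2 - a2*y)*x2 = 5*0.75 + 3.5*0.0 + 13.25*0.0 = 3.75 + 0.0 + 0.0 = 3.75


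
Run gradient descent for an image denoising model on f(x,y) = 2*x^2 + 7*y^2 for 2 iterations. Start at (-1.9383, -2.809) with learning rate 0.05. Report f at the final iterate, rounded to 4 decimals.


Gradient descent on f(x,y) = 2*x^2 + 7*y^2.
Starting point: (-1.9383, -2.809), alpha = 0.05
Step 1: grad_x = 2*2*-1.9383 = -7.7532, grad_y = 2*7*-2.809 = -39.326
  x_1 = -1.9383 - 0.05*-7.7532 = -1.5506
  y_1 = -2.809 - 0.05*-39.326 = -0.8427
Step 2: grad_x = 2*2*-1.5506 = -6.2026, grad_y = 2*7*-0.8427 = -11.7978
  x_2 = -1.5506 - 0.05*-6.2026 = -1.2405
  y_2 = -0.8427 - 0.05*-11.7978 = -0.2528
f(-1.2405, -0.2528) = 2*(-1.2405)^2 + 7*(-0.2528)^2 = 3.5251


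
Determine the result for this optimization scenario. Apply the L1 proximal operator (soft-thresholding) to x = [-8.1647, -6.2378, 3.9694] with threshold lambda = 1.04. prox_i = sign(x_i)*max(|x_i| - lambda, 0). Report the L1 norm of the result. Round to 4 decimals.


Soft-thresholding with lambda = 1.04:
prox(-8.1647) = sign(-8.1647)*max(|-8.1647| - 1.04, 0) = -7.1247
prox(-6.2378) = sign(-6.2378)*max(|-6.2378| - 1.04, 0) = -5.1978
prox(3.9694) = sign(3.9694)*max(|3.9694| - 1.04, 0) = 2.9294
prox(x) = [-7.1247, -5.1978, 2.9294]
||prox(x)||_1 = 7.1247 + 5.1978 + 2.9294 = 15.2519


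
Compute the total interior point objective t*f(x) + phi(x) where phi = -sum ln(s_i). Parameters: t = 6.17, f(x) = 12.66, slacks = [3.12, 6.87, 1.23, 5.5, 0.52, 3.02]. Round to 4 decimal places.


Step 1: Compute log-barrier.
ln values: [1.1378, 1.9272, 0.207, 1.7047, -0.6539, 1.1053]
phi = -(1.1378 + 1.9272 + 0.207 + 1.7047 - 0.6539 + 1.1053) = -5.4281
Step 2: Compute augmented objective.
t*f(x) = 6.17*12.66 = 78.1122
Total = 78.1122 - 5.4281 = 72.6841


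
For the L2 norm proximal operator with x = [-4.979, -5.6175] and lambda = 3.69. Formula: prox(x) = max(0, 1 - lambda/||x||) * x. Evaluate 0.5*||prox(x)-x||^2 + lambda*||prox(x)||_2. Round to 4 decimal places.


Step 1: Compute ||x||.
||x|| = 7.5064
Step 2: Compute scaling factor.
scale = max(0, 1 - 3.69/7.5064) = 0.5084
Step 3: prox(x) = [-2.5314, -2.8561]
||prox(x)|| = 3.8164
Step 4: Proximal objective.
0.5*||prox-x||^2 = 6.8081
lambda*||prox|| = 14.0825
Total = 20.8907


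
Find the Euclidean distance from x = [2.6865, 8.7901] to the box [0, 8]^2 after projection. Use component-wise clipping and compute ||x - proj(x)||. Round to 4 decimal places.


Project each component onto [0, 8].
clip(2.6865) = 2.6865, clip(8.7901) = 8.0
Projection = [2.6865, 8.0]
Squared diffs: [0.0, 0.6243]
Distance = sqrt(0.6243) = 0.7901


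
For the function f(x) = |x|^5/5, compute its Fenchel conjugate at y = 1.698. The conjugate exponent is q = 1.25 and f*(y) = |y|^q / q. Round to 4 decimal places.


The conjugate exponent q satisfies 1/p + 1/q = 1.
p = 5, so q = 5/(5 - 1) = 1.25
|y|^q = 1.698^1.25 = 1.9383
f*(1.698) = 1.9383 / 1.25 = 1.5506


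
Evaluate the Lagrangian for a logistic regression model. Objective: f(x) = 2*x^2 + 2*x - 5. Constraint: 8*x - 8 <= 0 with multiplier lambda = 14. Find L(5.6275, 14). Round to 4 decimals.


Step 1: Evaluate f(x).
f(5.6275) = 2*5.6275^2 + 2*5.6275 - 5 = 69.5925
Step 2: Evaluate g(x).
g(5.6275) = 8*5.6275 - 8 = 37.02
Step 3: Compute Lagrangian.
L = 69.5925 + 14*37.02 = 587.8725


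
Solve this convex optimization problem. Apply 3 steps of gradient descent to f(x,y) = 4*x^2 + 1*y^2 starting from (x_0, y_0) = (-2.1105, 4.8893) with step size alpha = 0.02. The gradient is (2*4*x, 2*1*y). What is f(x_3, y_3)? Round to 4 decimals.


Gradient descent on f(x,y) = 4*x^2 + 1*y^2.
Starting point: (-2.1105, 4.8893), alpha = 0.02
Step 1: grad_x = 2*4*-2.1105 = -16.884, grad_y = 2*1*4.8893 = 9.7786
  x_1 = -2.1105 - 0.02*-16.884 = -1.7728
  y_1 = 4.8893 - 0.02*9.7786 = 4.6937
Step 2: grad_x = 2*4*-1.7728 = -14.1826, grad_y = 2*1*4.6937 = 9.3875
  x_2 = -1.7728 - 0.02*-14.1826 = -1.4892
  y_2 = 4.6937 - 0.02*9.3875 = 4.506
Step 3: grad_x = 2*4*-1.4892 = -11.9134, grad_y = 2*1*4.506 = 9.012
  x_3 = -1.4892 - 0.02*-11.9134 = -1.2509
  y_3 = 4.506 - 0.02*9.012 = 4.3257
f(-1.2509, 4.3257) = 4*(-1.2509)^2 + 1*4.3257^2 = 24.971


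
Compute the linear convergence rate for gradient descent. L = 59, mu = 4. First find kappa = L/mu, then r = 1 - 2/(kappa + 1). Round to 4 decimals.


Step 1: Compute the condition number.
kappa = L/mu = 59/4 = 14.75
Step 2: Compute the convergence rate.
r = 1 - 2/(kappa + 1) = 1 - 2*mu/(L + mu) = (L - mu)/(L + mu) = 55/63 = 0.873


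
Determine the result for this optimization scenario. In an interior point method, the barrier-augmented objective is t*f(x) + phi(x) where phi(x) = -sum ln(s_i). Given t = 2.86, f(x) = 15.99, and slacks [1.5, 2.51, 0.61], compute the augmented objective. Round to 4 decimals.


Step 1: Compute log-barrier.
ln values: [0.4055, 0.9203, -0.4943]
phi = -(0.4055 + 0.9203 - 0.4943) = -0.8315
Step 2: Compute augmented objective.
t*f(x) = 2.86*15.99 = 45.7314
Total = 45.7314 - 0.8315 = 44.8999


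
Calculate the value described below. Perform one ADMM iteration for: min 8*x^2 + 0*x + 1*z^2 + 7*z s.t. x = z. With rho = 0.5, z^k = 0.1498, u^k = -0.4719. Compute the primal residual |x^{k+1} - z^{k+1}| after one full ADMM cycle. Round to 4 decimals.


ADMM iteration with rho = 0.5, z^k = 0.1498, u^k = -0.4719
Step 1: x-update.
Minimize 8*x^2 + 0*x + (0.5/2)*(x - 0.1498 - 0.4719)^2
FOC: (2*8 + 0.5)*x = 0 + 0.5*(0.1498 + 0.4719)
x^{k+1} = 0.0188
Step 2: z-update.
Minimize 1*z^2 + 7*z + (0.5/2)*(0.0188 - z - 0.4719)^2
FOC: (2*1 + 0.5)*z = -7 + 0.5*(0.0188 - 0.4719)
z^{k+1} = -2.8906
Step 3: u-update.
u^{k+1} = -0.4719 + 0.0188 + 2.8906 = 2.4376
Step 4: Primal residual = |0.0188 + 2.8906| = 2.9095


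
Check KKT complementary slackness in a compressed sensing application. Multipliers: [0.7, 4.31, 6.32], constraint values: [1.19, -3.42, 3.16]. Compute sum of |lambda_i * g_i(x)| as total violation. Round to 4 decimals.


KKT complementary slackness check:
lambda_1 * g_1 = 0.7 * 1.19 = 0.833
lambda_2 * g_2 = 4.31 * -3.42 = -14.7402
lambda_3 * g_3 = 6.32 * 3.16 = 19.9712
Total violation = 0.833 + 14.7402 + 19.9712 = 35.5444


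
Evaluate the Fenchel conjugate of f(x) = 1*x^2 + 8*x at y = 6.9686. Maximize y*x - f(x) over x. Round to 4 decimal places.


f*(y) = sup_x {y*x - a*x^2 - b*x} = sup_x {(y-b)*x - a*x^2}
FOC: (y - b) - 2a*x = 0 => x* = (y - b)/(2a)
x* = (6.9686 - 8)/(2*1) = -0.5157
f*(6.9686) = (y-b)^2/(4a) = (6.9686 - 8)^2/(4*1)
= 1.0638/4 = 0.2659


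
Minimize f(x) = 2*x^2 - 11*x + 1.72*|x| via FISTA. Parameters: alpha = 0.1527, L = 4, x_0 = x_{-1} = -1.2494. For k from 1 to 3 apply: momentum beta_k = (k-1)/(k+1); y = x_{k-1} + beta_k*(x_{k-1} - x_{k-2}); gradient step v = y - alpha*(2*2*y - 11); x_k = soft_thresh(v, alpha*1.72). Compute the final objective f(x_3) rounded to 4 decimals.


FISTA on f(x) = 2*x^2 - 11*x + 1.72*|x|
L = 4, alpha = 0.1527
Iteration 1: beta = 0.0, y = -1.2494 + 0.0*(-1.2494 + 1.2494) = -1.2494
  grad(y) = -15.9976, v = y - alpha*grad = 1.1934
  prox(v) = soft_thresh(1.1934, 0.2626) = 0.9308
Iteration 2: beta = 0.3333, y = 0.9308 + 0.3333*(0.9308 + 1.2494) = 1.6575
  grad(y) = -4.3699, v = y - alpha*grad = 2.3248
  prox(v) = soft_thresh(2.3248, 0.2626) = 2.0622
Iteration 3: beta = 0.5, y = 2.0622 + 0.5*(2.0622 - 0.9308) = 2.6278
  grad(y) = -0.4886, v = y - alpha*grad = 2.7025
  prox(v) = soft_thresh(2.7025, 0.2626) = 2.4398
f(x_3) = 2*2.4398^2 - 11*2.4398 + 1.72*|2.4398| = -10.7361


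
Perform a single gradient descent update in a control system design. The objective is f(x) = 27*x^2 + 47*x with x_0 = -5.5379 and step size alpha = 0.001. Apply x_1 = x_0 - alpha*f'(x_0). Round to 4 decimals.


We compute the gradient at x_0 and apply the update.
f'(x) = 54*x + 47
f'(-5.5379) = 54*-5.5379 + 47 = -252.0466
x_1 = -5.5379 - 0.001*-252.0466 = -5.2859


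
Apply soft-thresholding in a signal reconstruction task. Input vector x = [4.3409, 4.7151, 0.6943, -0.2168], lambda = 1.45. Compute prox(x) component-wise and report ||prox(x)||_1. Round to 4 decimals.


Soft-thresholding with lambda = 1.45:
prox(4.3409) = sign(4.3409)*max(|4.3409| - 1.45, 0) = 2.8909
prox(4.7151) = sign(4.7151)*max(|4.7151| - 1.45, 0) = 3.2651
prox(0.6943) = sign(0.6943)*max(|0.6943| - 1.45, 0) = 0.0
prox(-0.2168) = sign(-0.2168)*max(|-0.2168| - 1.45, 0) = 0.0
prox(x) = [2.8909, 3.2651, 0.0, 0.0]
||prox(x)||_1 = 2.8909 + 3.2651 + 0.0 + 0.0 = 6.156


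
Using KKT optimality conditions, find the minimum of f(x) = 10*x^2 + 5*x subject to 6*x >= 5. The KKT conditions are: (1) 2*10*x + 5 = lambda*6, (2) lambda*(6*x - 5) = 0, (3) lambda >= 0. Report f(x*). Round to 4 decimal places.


Step 1: Try lambda = 0 (constraint inactive).
x_unc = -5/(2*10) = -0.25
Check: 6*-0.25 = -1.5 < 5 -- violated!
Step 2: Constraint must be active: 6*x = 5
x* = 5/6 = 0.8333 (rounded; the exact value 5/6 is used below)
lambda = (2*10*(5/6) + 5)/6 = 3.6111
Step 3: Compute optimal value.
f(x*) = 10*(5/6)^2 + 5*(5/6) = 11.1111


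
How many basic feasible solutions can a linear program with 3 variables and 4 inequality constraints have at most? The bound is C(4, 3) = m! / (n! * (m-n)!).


Each vertex corresponds to some choice of n active constraints out of m, so the number of vertices is at most C(m, n) = m! / (n!(m-n)!).
m = 4, n = 3
Numerator: 4 * 3 * 2
Denominator: 3! = 6
C(4, 3) = 4


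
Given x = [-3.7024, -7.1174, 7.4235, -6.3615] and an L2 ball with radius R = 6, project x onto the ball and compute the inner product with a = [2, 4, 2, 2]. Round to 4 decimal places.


Step 1: Compute ||x|| (intermediates to 6 decimals).
||x|| = sqrt((-3.7024)^2 + (-7.1174)^2 + 7.4235^2 + (-6.3615)^2) = 12.646825
Step 2: Project.
Since ||x|| > R, scale = R/||x|| = 6/12.646825 = 0.474427, proj(x) = scale * x
proj(x) = [-1.756519, -3.376687, 3.521909, -3.018067]
Step 3: Dot product.
a^T * proj(x) = 2*(-1.756519) + 4*(-3.376687) + 2*3.521909 + 2*(-3.018067) = -16.0121


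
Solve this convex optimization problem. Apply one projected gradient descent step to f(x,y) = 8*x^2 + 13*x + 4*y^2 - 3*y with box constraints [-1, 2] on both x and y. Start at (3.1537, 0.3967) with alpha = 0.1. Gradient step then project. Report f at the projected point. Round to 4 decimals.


Step 1: Compute gradient at (3.1537, 0.3967).
grad_x = 2*8*3.1537 + 13 = 63.4592
grad_y = 2*4*0.3967 - 3 = 0.1736
Step 2: Gradient step.
x_raw = 3.1537 - 0.1*63.4592 = -3.1922
y_raw = 0.3967 - 0.1*0.1736 = 0.3793
Step 3: Project onto [-1, 2].
x_proj = clip(-3.1922) = -1.0
y_proj = clip(0.3793) = 0.3793
Step 4: Evaluate f.
f(-1.0, 0.3793) = -5.5624


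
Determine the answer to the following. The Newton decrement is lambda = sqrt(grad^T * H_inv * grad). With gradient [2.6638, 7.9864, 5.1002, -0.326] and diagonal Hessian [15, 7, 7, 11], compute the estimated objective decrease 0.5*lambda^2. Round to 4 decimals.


Step 1: H is diagonal, so H^(-1) * g = [0.1776, 1.1409, 0.7286, -0.0296].
Step 2: g^T H^(-1) g = sum_i g_i^2 / H_ii
  = (2.6638)^2/15 + (7.9864)^2/7 + (5.1002)^2/7 + (-0.326)^2/11
  = 0.4731 + 9.1118 + 3.716 + 0.0097 = 13.3105
Step 3: Objective decrease = 0.5 * g^T H^(-1) g = 6.6553


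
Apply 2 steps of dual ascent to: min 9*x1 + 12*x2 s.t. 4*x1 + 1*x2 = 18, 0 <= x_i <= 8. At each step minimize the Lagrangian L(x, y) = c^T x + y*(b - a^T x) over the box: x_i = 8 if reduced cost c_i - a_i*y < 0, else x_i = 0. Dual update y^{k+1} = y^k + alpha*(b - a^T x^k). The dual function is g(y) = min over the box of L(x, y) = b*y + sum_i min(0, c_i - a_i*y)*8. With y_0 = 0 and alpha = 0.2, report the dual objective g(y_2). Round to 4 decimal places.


Dual ascent for LP: min 9*x1 + 12*x2, 4*x1 + 1*x2 = 18, 0 <= x_i <= 8
Step 1: y^k = 0.0, reduced costs: (9.0, 12.0)
  x^k = (0.0, 0.0), subgradient = b - a^T x = 18.0
  y^{k+1} = 0.0 + 0.2*18.0 = 3.6
Step 2: y^k = 3.6, reduced costs: (-5.4, 8.4)
  x^k = (8.0, 0.0), subgradient = b - a^T x = -14.0
  y^{k+1} = 3.6 + 0.2*-14.0 = 0.8
Dual objective at y_2 = 0.8: reduced costs (5.8, 11.2), box minimizer x = (0.0, 0.0)
g(y_2) = b*y + (c1 - a1*y)*x1 + (c2 - a2*y)*x2 = 18*0.8 + 5.8*0.0 + 11.2*0.0 = 14.4 + 0.0 + 0.0 = 14.4


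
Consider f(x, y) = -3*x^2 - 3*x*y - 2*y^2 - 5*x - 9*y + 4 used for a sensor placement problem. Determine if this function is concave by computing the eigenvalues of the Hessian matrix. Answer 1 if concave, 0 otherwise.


The Hessian of f(x,y) = -3*x^2 - 3*x*y - 2*y^2 - 5*x - 9*y + 4 is:
H = [[-6, -3], [-3, -4]]
Trace = -6 - 4 = -10
Determinant = -6*-4 - (-3)^2 = 15
Discriminant = (-10)^2 - 4*15 = 40.0
Eigenvalues: lambda_1 = -8.1623, lambda_2 = -1.8377
The function is concave.

1


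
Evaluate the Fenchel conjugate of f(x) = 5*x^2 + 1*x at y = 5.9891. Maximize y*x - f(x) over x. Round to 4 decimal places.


f*(y) = sup_x {y*x - a*x^2 - b*x} = sup_x {(y-b)*x - a*x^2}
FOC: (y - b) - 2a*x = 0 => x* = (y - b)/(2a)
x* = (5.9891 - 1)/(2*5) = 0.4989
f*(5.9891) = (y-b)^2/(4a) = (5.9891 - 1)^2/(4*5)
= 24.8911/20 = 1.2446


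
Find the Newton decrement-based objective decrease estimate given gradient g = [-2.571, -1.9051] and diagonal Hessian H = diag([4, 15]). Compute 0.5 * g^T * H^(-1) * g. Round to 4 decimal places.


Step 1: H is diagonal, so H^(-1) * g = [-0.6428, -0.127].
Step 2: g^T H^(-1) g = sum_i g_i^2 / H_ii
  = (-2.571)^2/4 + (-1.9051)^2/15
  = 1.6525 + 0.242 = 1.8945
Step 3: Objective decrease = 0.5 * g^T H^(-1) g = 0.9472


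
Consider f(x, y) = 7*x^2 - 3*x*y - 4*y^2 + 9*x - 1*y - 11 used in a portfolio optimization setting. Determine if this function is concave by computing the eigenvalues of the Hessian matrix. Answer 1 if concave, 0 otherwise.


The Hessian of f(x,y) = 7*x^2 - 3*x*y - 4*y^2 + 9*x - 1*y - 11 is:
H = [[14, -3], [-3, -8]]
Trace = 14 - 8 = 6
Determinant = 14*-8 - (-3)^2 = -121
Discriminant = (6)^2 - 4*-121 = 520.0
Eigenvalues: lambda_1 = -8.4018, lambda_2 = 14.4018
The function is not concave.

0


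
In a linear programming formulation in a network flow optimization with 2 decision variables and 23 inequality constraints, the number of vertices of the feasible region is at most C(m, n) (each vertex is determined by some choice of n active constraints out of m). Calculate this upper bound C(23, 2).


Each vertex corresponds to some choice of n active constraints out of m, so the number of vertices is at most C(m, n) = m! / (n!(m-n)!).
m = 23, n = 2
Numerator: 23 * 22
Denominator: 2! = 2
C(23, 2) = 253


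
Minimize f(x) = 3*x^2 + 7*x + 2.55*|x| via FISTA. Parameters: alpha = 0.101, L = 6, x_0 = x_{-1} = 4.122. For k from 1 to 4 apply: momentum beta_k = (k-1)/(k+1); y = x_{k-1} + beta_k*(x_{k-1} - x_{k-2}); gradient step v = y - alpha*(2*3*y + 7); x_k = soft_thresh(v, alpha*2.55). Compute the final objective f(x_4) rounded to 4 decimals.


FISTA on f(x) = 3*x^2 + 7*x + 2.55*|x|
L = 6, alpha = 0.101
Iteration 1: beta = 0.0, y = 4.122 + 0.0*(4.122 - 4.122) = 4.122
  grad(y) = 31.732, v = y - alpha*grad = 0.9171
  prox(v) = soft_thresh(0.9171, 0.2576) = 0.6595
Iteration 2: beta = 0.3333, y = 0.6595 + 0.3333*(0.6595 - 4.122) = -0.4946
  grad(y) = 4.0321, v = y - alpha*grad = -0.9019
  prox(v) = soft_thresh(-0.9019, 0.2576) = -0.6443
Iteration 3: beta = 0.5, y = -0.6443 + 0.5*(-0.6443 - 0.6595) = -1.2963
  grad(y) = -0.7776, v = y - alpha*grad = -1.2177
  prox(v) = soft_thresh(-1.2177, 0.2576) = -0.9602
Iteration 4: beta = 0.6, y = -0.9602 + 0.6*(-0.9602 + 0.6443) = -1.1497
  grad(y) = 0.1019, v = y - alpha*grad = -1.16
  prox(v) = soft_thresh(-1.16, 0.2576) = -0.9024
f(x_4) = 3*(-0.9024)^2 + 7*(-0.9024) + 2.55*|-0.9024| = -1.5727
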